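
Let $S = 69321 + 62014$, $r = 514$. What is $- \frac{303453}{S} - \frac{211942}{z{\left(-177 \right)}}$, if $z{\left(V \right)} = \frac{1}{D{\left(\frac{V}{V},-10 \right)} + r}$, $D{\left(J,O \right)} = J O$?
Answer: $- \frac{14029043198733}{131335} \approx -1.0682 \cdot 10^{8}$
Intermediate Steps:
$z{\left(V \right)} = \frac{1}{504}$ ($z{\left(V \right)} = \frac{1}{\frac{V}{V} \left(-10\right) + 514} = \frac{1}{1 \left(-10\right) + 514} = \frac{1}{-10 + 514} = \frac{1}{504}$)
$S = 131335$
$- \frac{303453}{S} - \frac{211942}{z{\left(-177 \right)}} = - \frac{303453}{131335} - 211942 \frac{1}{\frac{1}{504}} = \left(-303453\right) \frac{1}{131335} - 106818768 = - \frac{303453}{131335} - 106818768 = - \frac{14029043198733}{131335}$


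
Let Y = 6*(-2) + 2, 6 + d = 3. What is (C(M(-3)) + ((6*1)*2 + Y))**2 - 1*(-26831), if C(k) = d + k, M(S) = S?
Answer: 26847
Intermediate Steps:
d = -3 (d = -6 + 3 = -3)
Y = -10 (Y = -12 + 2 = -10)
C(k) = -3 + k
(C(M(-3)) + ((6*1)*2 + Y))**2 - 1*(-26831) = ((-3 - 3) + ((6*1)*2 - 10))**2 - 1*(-26831) = (-6 + (6*2 - 10))**2 + 26831 = (-6 + (12 - 10))**2 + 26831 = (-6 + 2)**2 + 26831 = (-4)**2 + 26831 = 16 + 26831 = 26847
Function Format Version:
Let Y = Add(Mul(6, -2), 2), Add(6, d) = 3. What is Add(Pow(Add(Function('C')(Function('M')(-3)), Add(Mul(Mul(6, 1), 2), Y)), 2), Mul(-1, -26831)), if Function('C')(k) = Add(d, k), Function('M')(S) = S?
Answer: 26847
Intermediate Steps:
d = -3 (d = Add(-6, 3) = -3)
Y = -10 (Y = Add(-12, 2) = -10)
Function('C')(k) = Add(-3, k)
Add(Pow(Add(Function('C')(Function('M')(-3)), Add(Mul(Mul(6, 1), 2), Y)), 2), Mul(-1, -26831)) = Add(Pow(Add(Add(-3, -3), Add(Mul(Mul(6, 1), 2), -10)), 2), Mul(-1, -26831)) = Add(Pow(Add(-6, Add(Mul(6, 2), -10)), 2), 26831) = Add(Pow(Add(-6, Add(12, -10)), 2), 26831) = Add(Pow(Add(-6, 2), 2), 26831) = Add(Pow(-4, 2), 26831) = Add(16, 26831) = 26847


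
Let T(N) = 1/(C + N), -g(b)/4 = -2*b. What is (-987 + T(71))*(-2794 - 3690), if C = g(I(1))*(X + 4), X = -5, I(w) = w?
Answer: 403175120/63 ≈ 6.3996e+6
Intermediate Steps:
g(b) = 8*b (g(b) = -(-8)*b = 8*b)
C = -8 (C = (8*1)*(-5 + 4) = 8*(-1) = -8)
T(N) = 1/(-8 + N)
(-987 + T(71))*(-2794 - 3690) = (-987 + 1/(-8 + 71))*(-2794 - 3690) = (-987 + 1/63)*(-6484) = -62180/63*(-6484) = 403175120/63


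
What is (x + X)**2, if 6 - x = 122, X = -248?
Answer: 132496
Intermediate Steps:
x = -116 (x = 6 - 1*122 = 6 - 122 = -116)
(x + X)**2 = (-116 - 248)**2 = (-364)**2 = 132496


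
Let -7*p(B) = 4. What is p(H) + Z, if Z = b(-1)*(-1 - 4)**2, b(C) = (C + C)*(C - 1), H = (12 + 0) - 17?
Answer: 696/7 ≈ 99.429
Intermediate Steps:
H = -5 (H = 12 - 17 = -5)
b(C) = 2*C*(-1 + C) (b(C) = (2*C)*(-1 + C) = 2*C*(-1 + C))
Z = 100 (Z = (2*(-1)*(-1 - 1))*(-1 - 4)**2 = (2*(-1)*(-2))*(-5)**2 = 4*25 = 100)
p(B) = -4/7 (p(B) = -1/7*4 = -4/7)
p(H) + Z = -4/7 + 100 = 696/7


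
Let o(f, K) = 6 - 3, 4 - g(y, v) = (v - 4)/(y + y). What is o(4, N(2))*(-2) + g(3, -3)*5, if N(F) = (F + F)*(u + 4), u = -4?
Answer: 119/6 ≈ 19.833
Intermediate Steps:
g(y, v) = 4 - (-4 + v)/(2*y) (g(y, v) = 4 - (v - 4)/(y + y) = 4 - (-4 + v)/(2*y))
N(F) = 0 (N(F) = (F + F)*(-4 + 4) = (2*F)*0 = 0)
o(f, K) = 3
o(4, N(2))*(-2) + g(3, -3)*5 = 3*(-2) + ((1/2)*(4 - 1*(-3) + 8*3)/3)*5 = -6 + ((1/2)*(1/3)*(4 + 3 + 24))*5 = -6 + ((1/2)*(1/3)*31)*5 = -6 + (31/6)*5 = -6 + 155/6 = 119/6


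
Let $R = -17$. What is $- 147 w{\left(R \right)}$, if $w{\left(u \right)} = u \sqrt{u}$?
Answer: $2499 i \sqrt{17} \approx 10304.0 i$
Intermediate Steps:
$w{\left(u \right)} = u^{\frac{3}{2}}$
$- 147 w{\left(R \right)} = - 147 \left(-17\right)^{\frac{3}{2}} = - 147 \left(- 17 i \sqrt{17}\right) = 2499 i \sqrt{17}$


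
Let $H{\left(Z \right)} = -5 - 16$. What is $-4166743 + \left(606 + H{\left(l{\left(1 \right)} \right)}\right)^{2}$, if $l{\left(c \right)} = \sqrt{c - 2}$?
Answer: $-3824518$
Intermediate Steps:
$l{\left(c \right)} = \sqrt{-2 + c}$
$H{\left(Z \right)} = -21$
$-4166743 + \left(606 + H{\left(l{\left(1 \right)} \right)}\right)^{2} = -4166743 + \left(606 - 21\right)^{2} = -4166743 + 585^{2} = -4166743 + 342225 = -3824518$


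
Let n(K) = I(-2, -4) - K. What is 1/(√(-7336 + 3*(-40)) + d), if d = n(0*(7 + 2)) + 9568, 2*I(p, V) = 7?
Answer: 38286/366484273 - 16*I*√466/366484273 ≈ 0.00010447 - 9.4245e-7*I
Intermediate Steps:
I(p, V) = 7/2 (I(p, V) = (½)*7 = 7/2)
n(K) = 7/2 - K
d = 19143/2 (d = (7/2 - 0*(7 + 2)) + 9568 = (7/2 - 0*9) + 9568 = (7/2 - 1*0) + 9568 = (7/2 + 0) + 9568 = 7/2 + 9568 = 19143/2 ≈ 9571.5)
1/(√(-7336 + 3*(-40)) + d) = 1/(√(-7336 + 3*(-40)) + 19143/2) = 1/(√(-7336 - 120) + 19143/2) = 1/(√(-7456) + 19143/2) = 1/(4*I*√466 + 19143/2) = 1/(19143/2 + 4*I*√466)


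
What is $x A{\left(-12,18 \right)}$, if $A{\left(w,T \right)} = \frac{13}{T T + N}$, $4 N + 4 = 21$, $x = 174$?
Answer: $\frac{696}{101} \approx 6.8911$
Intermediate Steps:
$N = \frac{17}{4}$ ($N = -1 + \frac{1}{4} \cdot 21 = -1 + \frac{21}{4} = \frac{17}{4} \approx 4.25$)
$A{\left(w,T \right)} = \frac{13}{\frac{17}{4} + T^{2}}$ ($A{\left(w,T \right)} = \frac{13}{T T + \frac{17}{4}} = \frac{13}{T^{2} + \frac{17}{4}} = \frac{13}{\frac{17}{4} + T^{2}}$)
$x A{\left(-12,18 \right)} = 174 \frac{52}{17 + 4 \cdot 18^{2}} = 174 \frac{52}{17 + 4 \cdot 324} = 174 \frac{52}{17 + 1296} = 174 \cdot \frac{52}{1313} = 174 \cdot 52 \cdot \frac{1}{1313} = 174 \cdot \frac{4}{101} = \frac{696}{101}$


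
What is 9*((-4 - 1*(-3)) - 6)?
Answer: -63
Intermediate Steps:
9*((-4 - 1*(-3)) - 6) = 9*((-4 + 3) - 6) = 9*(-1 - 6) = 9*(-7) = -63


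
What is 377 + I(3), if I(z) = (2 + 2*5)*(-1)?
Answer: 365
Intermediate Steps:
I(z) = -12 (I(z) = (2 + 10)*(-1) = 12*(-1) = -12)
377 + I(3) = 377 - 12 = 365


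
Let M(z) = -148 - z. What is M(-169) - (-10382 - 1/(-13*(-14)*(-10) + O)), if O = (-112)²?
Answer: 111561773/10724 ≈ 10403.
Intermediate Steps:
O = 12544
M(-169) - (-10382 - 1/(-13*(-14)*(-10) + O)) = (-148 - 1*(-169)) - (-10382 - 1/(-13*(-14)*(-10) + 12544)) = (-148 + 169) - (-10382 - 1/(182*(-10) + 12544)) = 21 - (-10382 - 1/(-1820 + 12544)) = 21 - (-10382 - 1/10724) = 21 - 1*(-111336569/10724) = 21 + 111336569/10724 = 111561773/10724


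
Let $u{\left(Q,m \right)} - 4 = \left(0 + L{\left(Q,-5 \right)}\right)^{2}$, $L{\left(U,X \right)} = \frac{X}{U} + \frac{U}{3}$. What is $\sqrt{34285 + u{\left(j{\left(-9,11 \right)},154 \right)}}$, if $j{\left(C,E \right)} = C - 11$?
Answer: $\frac{\sqrt{4943545}}{12} \approx 185.28$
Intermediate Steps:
$j{\left(C,E \right)} = -11 + C$
$L{\left(U,X \right)} = \frac{U}{3} + \frac{X}{U}$ ($L{\left(U,X \right)} = \frac{X}{U} + U \frac{1}{3} = \frac{X}{U} + \frac{U}{3} = \frac{U}{3} + \frac{X}{U}$)
$u{\left(Q,m \right)} = 4 + \left(- \frac{5}{Q} + \frac{Q}{3}\right)^{2}$ ($u{\left(Q,m \right)} = 4 + \left(0 + \left(\frac{Q}{3} - \frac{5}{Q}\right)\right)^{2} = 4 + \left(0 + \left(- \frac{5}{Q} + \frac{Q}{3}\right)\right)^{2} = 4 + \left(- \frac{5}{Q} + \frac{Q}{3}\right)^{2}$)
$\sqrt{34285 + u{\left(j{\left(-9,11 \right)},154 \right)}} = \sqrt{34285 + \left(\frac{2}{3} + \frac{25}{\left(-11 - 9\right)^{2}} + \frac{\left(-11 - 9\right)^{2}}{9}\right)} = \sqrt{34285 + \left(\frac{2}{3} + \frac{25}{400} + \frac{\left(-20\right)^{2}}{9}\right)} = \sqrt{34285 + \left(\frac{2}{3} + 25 \cdot \frac{1}{400} + \frac{1}{9} \cdot 400\right)} = \sqrt{34285 + \left(\frac{2}{3} + \frac{1}{16} + \frac{400}{9}\right)} = \sqrt{34285 + \frac{6505}{144}} = \sqrt{\frac{4943545}{144}} = \frac{\sqrt{4943545}}{12}$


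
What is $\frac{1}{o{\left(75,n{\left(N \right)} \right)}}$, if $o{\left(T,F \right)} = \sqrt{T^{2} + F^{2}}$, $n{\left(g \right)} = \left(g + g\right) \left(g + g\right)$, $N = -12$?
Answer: $\frac{\sqrt{37489}}{112467} \approx 0.0017216$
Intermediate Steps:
$n{\left(g \right)} = 4 g^{2}$ ($n{\left(g \right)} = 2 g 2 g = 4 g^{2}$)
$o{\left(T,F \right)} = \sqrt{F^{2} + T^{2}}$
$\frac{1}{o{\left(75,n{\left(N \right)} \right)}} = \frac{1}{\sqrt{\left(4 \left(-12\right)^{2}\right)^{2} + 75^{2}}} = \frac{1}{\sqrt{\left(4 \cdot 144\right)^{2} + 5625}} = \frac{1}{\sqrt{576^{2} + 5625}} = \frac{1}{\sqrt{331776 + 5625}} = \frac{1}{\sqrt{337401}} = \frac{1}{3 \sqrt{37489}} = \frac{\sqrt{37489}}{112467}$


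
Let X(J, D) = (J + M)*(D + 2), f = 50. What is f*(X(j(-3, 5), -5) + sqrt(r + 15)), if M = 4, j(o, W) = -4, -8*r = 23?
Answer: 25*sqrt(194)/2 ≈ 174.10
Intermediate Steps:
r = -23/8 (r = -1/8*23 = -23/8 ≈ -2.8750)
X(J, D) = (2 + D)*(4 + J) (X(J, D) = (J + 4)*(D + 2) = (4 + J)*(2 + D) = (2 + D)*(4 + J))
f*(X(j(-3, 5), -5) + sqrt(r + 15)) = 50*((8 + 2*(-4) + 4*(-5) - 5*(-4)) + sqrt(-23/8 + 15)) = 50*((8 - 8 - 20 + 20) + sqrt(97/8)) = 50*(0 + sqrt(194)/4) = 50*(sqrt(194)/4) = 25*sqrt(194)/2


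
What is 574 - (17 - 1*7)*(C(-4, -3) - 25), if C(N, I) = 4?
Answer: 784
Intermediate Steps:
574 - (17 - 1*7)*(C(-4, -3) - 25) = 574 - (17 - 1*7)*(4 - 25) = 574 - (17 - 7)*(-21) = 574 - 10*(-21) = 574 - 1*(-210) = 574 + 210 = 784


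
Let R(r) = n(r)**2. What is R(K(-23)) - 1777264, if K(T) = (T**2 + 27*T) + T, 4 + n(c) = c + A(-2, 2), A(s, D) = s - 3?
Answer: -1761888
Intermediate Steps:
A(s, D) = -3 + s
n(c) = -9 + c (n(c) = -4 + (c + (-3 - 2)) = -4 + (c - 5) = -4 + (-5 + c) = -9 + c)
K(T) = T**2 + 28*T
R(r) = (-9 + r)**2
R(K(-23)) - 1777264 = (-9 - 23*(28 - 23))**2 - 1777264 = (-9 - 23*5)**2 - 1777264 = (-9 - 115)**2 - 1777264 = (-124)**2 - 1777264 = 15376 - 1777264 = -1761888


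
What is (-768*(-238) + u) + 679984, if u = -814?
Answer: 861954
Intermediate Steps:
(-768*(-238) + u) + 679984 = (-768*(-238) - 814) + 679984 = (182784 - 814) + 679984 = 181970 + 679984 = 861954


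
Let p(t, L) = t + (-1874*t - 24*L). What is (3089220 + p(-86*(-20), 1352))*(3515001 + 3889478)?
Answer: -1220169285452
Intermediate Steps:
p(t, L) = -1873*t - 24*L
(3089220 + p(-86*(-20), 1352))*(3515001 + 3889478) = (3089220 + (-(-161078)*(-20) - 24*1352))*(3515001 + 3889478) = (3089220 + (-1873*1720 - 32448))*7404479 = (3089220 + (-3221560 - 32448))*7404479 = (3089220 - 3254008)*7404479 = -164788*7404479 = -1220169285452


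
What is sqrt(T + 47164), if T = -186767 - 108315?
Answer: I*sqrt(247918) ≈ 497.91*I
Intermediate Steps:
T = -295082
sqrt(T + 47164) = sqrt(-295082 + 47164) = sqrt(-247918) = I*sqrt(247918)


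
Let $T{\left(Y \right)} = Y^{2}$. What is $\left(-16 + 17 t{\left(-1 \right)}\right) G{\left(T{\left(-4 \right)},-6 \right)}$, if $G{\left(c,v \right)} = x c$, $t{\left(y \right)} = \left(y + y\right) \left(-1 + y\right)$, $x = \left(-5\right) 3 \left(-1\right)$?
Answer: $12480$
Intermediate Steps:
$x = 15$ ($x = \left(-15\right) \left(-1\right) = 15$)
$t{\left(y \right)} = 2 y \left(-1 + y\right)$
$G{\left(c,v \right)} = 15 c$
$\left(-16 + 17 t{\left(-1 \right)}\right) G{\left(T{\left(-4 \right)},-6 \right)} = \left(-16 + 17 \cdot 2 \left(-1\right) \left(-1 - 1\right)\right) 15 \left(-4\right)^{2} = \left(-16 + 17 \cdot 2 \left(-1\right) \left(-2\right)\right) 15 \cdot 16 = \left(-16 + 17 \cdot 4\right) 240 = \left(-16 + 68\right) 240 = 52 \cdot 240 = 12480$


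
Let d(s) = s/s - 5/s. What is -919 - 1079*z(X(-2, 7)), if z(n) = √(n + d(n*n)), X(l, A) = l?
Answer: -919 - 3237*I/2 ≈ -919.0 - 1618.5*I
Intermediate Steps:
d(s) = 1 - 5/s
z(n) = √(n + (-5 + n²)/n²) (z(n) = √(n + (-5 + n*n)/((n*n))) = √(n + (-5 + n²)/(n²)) = √(n + (-5 + n²)/n²))
-919 - 1079*z(X(-2, 7)) = -919 - 1079*√(1 - 2 - 5/(-2)²) = -919 - 1079*√(1 - 2 - 5*¼) = -919 - 1079*√(1 - 2 - 5/4) = -919 - 3237*I/2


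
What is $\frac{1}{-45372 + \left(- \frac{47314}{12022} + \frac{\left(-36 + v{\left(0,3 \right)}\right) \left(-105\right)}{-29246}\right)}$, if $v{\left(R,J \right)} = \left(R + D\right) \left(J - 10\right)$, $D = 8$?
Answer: $- \frac{12556979}{569788818251} \approx -2.2038 \cdot 10^{-5}$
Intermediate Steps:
$v{\left(R,J \right)} = \left(-10 + J\right) \left(8 + R\right)$ ($v{\left(R,J \right)} = \left(R + 8\right) \left(J - 10\right) = \left(8 + R\right) \left(-10 + J\right) = \left(-10 + J\right) \left(8 + R\right)$)
$\frac{1}{-45372 + \left(- \frac{47314}{12022} + \frac{\left(-36 + v{\left(0,3 \right)}\right) \left(-105\right)}{-29246}\right)} = \frac{1}{-45372 - \left(\frac{23657}{6011} - \frac{\left(-36 + \left(-80 - 0 + 8 \cdot 3 + 3 \cdot 0\right)\right) \left(-105\right)}{-29246}\right)} = \frac{1}{-45372 - \left(\frac{23657}{6011} - \left(-36 + \left(-80 + 0 + 24 + 0\right)\right) \left(-105\right) \left(- \frac{1}{29246}\right)\right)} = \frac{1}{-45372 - \left(\frac{23657}{6011} - \left(-36 - 56\right) \left(-105\right) \left(- \frac{1}{29246}\right)\right)} = \frac{1}{-45372 - \left(\frac{23657}{6011} - \left(-92\right) \left(-105\right) \left(- \frac{1}{29246}\right)\right)} = \frac{1}{-45372 + \left(- \frac{23657}{6011} + 9660 \left(- \frac{1}{29246}\right)\right)} = \frac{1}{-45372 - \frac{53567063}{12556979}} = \frac{1}{- \frac{569788818251}{12556979}} = - \frac{12556979}{569788818251}$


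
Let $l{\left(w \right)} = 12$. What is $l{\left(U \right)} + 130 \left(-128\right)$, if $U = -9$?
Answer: $-16628$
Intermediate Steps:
$l{\left(U \right)} + 130 \left(-128\right) = 12 + 130 \left(-128\right) = 12 - 16640 = -16628$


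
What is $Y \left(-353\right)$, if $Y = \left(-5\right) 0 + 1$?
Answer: $-353$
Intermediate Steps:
$Y = 1$ ($Y = 0 + 1 = 1$)
$Y \left(-353\right) = 1 \left(-353\right) = -353$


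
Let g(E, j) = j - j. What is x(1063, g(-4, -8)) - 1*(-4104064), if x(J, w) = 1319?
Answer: 4105383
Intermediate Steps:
g(E, j) = 0
x(1063, g(-4, -8)) - 1*(-4104064) = 1319 - 1*(-4104064) = 1319 + 4104064 = 4105383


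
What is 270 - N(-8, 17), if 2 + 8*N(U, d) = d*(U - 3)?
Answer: 2349/8 ≈ 293.63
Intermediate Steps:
N(U, d) = -1/4 + d*(-3 + U)/8 (N(U, d) = -1/4 + (d*(U - 3))/8 = -1/4 + (d*(-3 + U))/8 = -1/4 + d*(-3 + U)/8)
270 - N(-8, 17) = 270 - (-1/4 - 3/8*17 + (1/8)*(-8)*17) = 270 - (-1/4 - 51/8 - 17) = 270 - 1*(-189/8) = 270 + 189/8 = 2349/8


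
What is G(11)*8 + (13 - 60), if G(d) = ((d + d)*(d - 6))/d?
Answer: 33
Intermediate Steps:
G(d) = -12 + 2*d (G(d) = ((2*d)*(-6 + d))/d = (2*d*(-6 + d))/d = -12 + 2*d)
G(11)*8 + (13 - 60) = (-12 + 2*11)*8 + (13 - 60) = (-12 + 22)*8 - 47 = 10*8 - 47 = 80 - 47 = 33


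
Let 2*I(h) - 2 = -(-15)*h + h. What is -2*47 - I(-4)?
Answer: -63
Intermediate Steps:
I(h) = 1 + 8*h (I(h) = 1 + (-(-15)*h + h)/2 = 1 + (15*h + h)/2 = 1 + (16*h)/2 = 1 + 8*h)
-2*47 - I(-4) = -2*47 - (1 + 8*(-4)) = -94 - (1 - 32) = -94 - 1*(-31) = -94 + 31 = -63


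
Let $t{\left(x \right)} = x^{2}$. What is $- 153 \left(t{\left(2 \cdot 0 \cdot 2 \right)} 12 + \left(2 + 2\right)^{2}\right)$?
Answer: $-2448$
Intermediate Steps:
$- 153 \left(t{\left(2 \cdot 0 \cdot 2 \right)} 12 + \left(2 + 2\right)^{2}\right) = - 153 \left(\left(2 \cdot 0 \cdot 2\right)^{2} \cdot 12 + \left(2 + 2\right)^{2}\right) = - 153 \left(\left(0 \cdot 2\right)^{2} \cdot 12 + 4^{2}\right) = - 153 \left(0^{2} \cdot 12 + 16\right) = - 153 \left(0 \cdot 12 + 16\right) = - 153 \left(0 + 16\right) = \left(-153\right) 16 = -2448$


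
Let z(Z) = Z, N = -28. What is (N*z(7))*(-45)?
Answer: 8820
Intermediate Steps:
(N*z(7))*(-45) = -28*7*(-45) = -196*(-45) = 8820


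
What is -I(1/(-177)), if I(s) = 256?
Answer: -256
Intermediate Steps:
-I(1/(-177)) = -1*256 = -256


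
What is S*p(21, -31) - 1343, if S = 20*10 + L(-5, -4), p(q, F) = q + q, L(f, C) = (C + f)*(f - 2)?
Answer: 9703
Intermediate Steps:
L(f, C) = (-2 + f)*(C + f) (L(f, C) = (C + f)*(-2 + f) = (-2 + f)*(C + f))
p(q, F) = 2*q
S = 263 (S = 20*10 + ((-5)**2 - 2*(-4) - 2*(-5) - 4*(-5)) = 200 + (25 + 8 + 10 + 20) = 200 + 63 = 263)
S*p(21, -31) - 1343 = 263*(2*21) - 1343 = 263*42 - 1343 = 11046 - 1343 = 9703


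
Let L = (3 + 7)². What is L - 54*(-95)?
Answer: 5230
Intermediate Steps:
L = 100 (L = 10² = 100)
L - 54*(-95) = 100 - 54*(-95) = 100 + 5130 = 5230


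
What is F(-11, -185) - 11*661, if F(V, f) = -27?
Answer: -7298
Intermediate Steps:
F(-11, -185) - 11*661 = -27 - 11*661 = -27 - 7271 = -7298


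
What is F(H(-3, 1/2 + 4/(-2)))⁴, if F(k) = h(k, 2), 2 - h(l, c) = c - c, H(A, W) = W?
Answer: 16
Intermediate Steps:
h(l, c) = 2 (h(l, c) = 2 - (c - c) = 2 - 1*0 = 2 + 0 = 2)
F(k) = 2
F(H(-3, 1/2 + 4/(-2)))⁴ = 2⁴ = 16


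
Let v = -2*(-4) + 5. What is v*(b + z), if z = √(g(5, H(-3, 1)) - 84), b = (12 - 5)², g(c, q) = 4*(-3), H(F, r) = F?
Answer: 637 + 52*I*√6 ≈ 637.0 + 127.37*I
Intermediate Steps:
g(c, q) = -12
v = 13 (v = 8 + 5 = 13)
b = 49 (b = 7² = 49)
z = 4*I*√6 (z = √(-12 - 84) = √(-96) = 4*I*√6 ≈ 9.798*I)
v*(b + z) = 13*(49 + 4*I*√6) = 637 + 52*I*√6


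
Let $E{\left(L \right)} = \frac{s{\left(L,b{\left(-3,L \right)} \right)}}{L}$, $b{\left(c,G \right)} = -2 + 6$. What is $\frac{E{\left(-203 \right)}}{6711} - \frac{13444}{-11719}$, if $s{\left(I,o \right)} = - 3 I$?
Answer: $\frac{30062509}{26215403} \approx 1.1467$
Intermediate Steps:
$b{\left(c,G \right)} = 4$
$E{\left(L \right)} = -3$ ($E{\left(L \right)} = \frac{\left(-3\right) L}{L} = -3$)
$\frac{E{\left(-203 \right)}}{6711} - \frac{13444}{-11719} = - \frac{3}{6711} - \frac{13444}{-11719} = \left(-3\right) \frac{1}{6711} - - \frac{13444}{11719} = - \frac{1}{2237} + \frac{13444}{11719} = \frac{30062509}{26215403}$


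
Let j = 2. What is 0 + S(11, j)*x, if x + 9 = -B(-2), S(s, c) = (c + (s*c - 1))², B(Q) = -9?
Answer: 0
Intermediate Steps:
S(s, c) = (-1 + c + c*s)² (S(s, c) = (c + (c*s - 1))² = (c + (-1 + c*s))² = (-1 + c + c*s)²)
x = 0 (x = -9 - 1*(-9) = -9 + 9 = 0)
0 + S(11, j)*x = 0 + (-1 + 2 + 2*11)²*0 = 0 + (-1 + 2 + 22)²*0 = 0 + 23²*0 = 0 + 529*0 = 0 + 0 = 0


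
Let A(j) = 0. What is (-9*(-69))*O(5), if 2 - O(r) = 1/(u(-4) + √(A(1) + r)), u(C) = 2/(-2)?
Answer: 4347/4 - 621*√5/4 ≈ 739.60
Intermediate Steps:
u(C) = -1 (u(C) = 2*(-½) = -1)
O(r) = 2 - 1/(-1 + √r) (O(r) = 2 - 1/(-1 + √(0 + r)) = 2 - 1/(-1 + √r))
(-9*(-69))*O(5) = (-9*(-69))*((-3 + 2*√5)/(-1 + √5)) = 621*((-3 + 2*√5)/(-1 + √5)) = 621*(-3 + 2*√5)/(-1 + √5)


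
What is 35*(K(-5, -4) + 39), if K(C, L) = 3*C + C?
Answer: 665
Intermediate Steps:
K(C, L) = 4*C
35*(K(-5, -4) + 39) = 35*(4*(-5) + 39) = 35*(-20 + 39) = 35*19 = 665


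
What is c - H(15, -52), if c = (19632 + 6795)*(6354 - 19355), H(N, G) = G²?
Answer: -343580131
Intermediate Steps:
c = -343577427 (c = 26427*(-13001) = -343577427)
c - H(15, -52) = -343577427 - 1*(-52)² = -343577427 - 1*2704 = -343577427 - 2704 = -343580131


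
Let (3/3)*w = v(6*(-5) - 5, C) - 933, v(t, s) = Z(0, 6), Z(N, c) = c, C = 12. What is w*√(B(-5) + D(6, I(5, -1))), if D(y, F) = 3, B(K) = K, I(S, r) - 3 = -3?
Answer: -927*I*√2 ≈ -1311.0*I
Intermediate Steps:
I(S, r) = 0 (I(S, r) = 3 - 3 = 0)
v(t, s) = 6
w = -927 (w = 6 - 933 = -927)
w*√(B(-5) + D(6, I(5, -1))) = -927*√(-5 + 3) = -927*I*√2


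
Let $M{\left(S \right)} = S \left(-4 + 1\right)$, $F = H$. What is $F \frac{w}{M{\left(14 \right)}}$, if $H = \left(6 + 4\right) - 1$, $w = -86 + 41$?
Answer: $\frac{135}{14} \approx 9.6429$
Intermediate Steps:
$w = -45$
$H = 9$ ($H = 10 - 1 = 9$)
$F = 9$
$M{\left(S \right)} = - 3 S$ ($M{\left(S \right)} = S \left(-3\right) = - 3 S$)
$F \frac{w}{M{\left(14 \right)}} = 9 \left(- \frac{45}{\left(-3\right) 14}\right) = 9 \left(- \frac{45}{-42}\right) = 9 \left(\left(-45\right) \left(- \frac{1}{42}\right)\right) = 9 \cdot \frac{15}{14} = \frac{135}{14}$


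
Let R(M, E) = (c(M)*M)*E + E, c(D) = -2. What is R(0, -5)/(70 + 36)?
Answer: -5/106 ≈ -0.047170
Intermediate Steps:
R(M, E) = E - 2*E*M (R(M, E) = (-2*M)*E + E = -2*E*M + E = E - 2*E*M)
R(0, -5)/(70 + 36) = (-5*(1 - 2*0))/(70 + 36) = (-5*(1 + 0))/106 = (-5*1)/106 = (1/106)*(-5) = -5/106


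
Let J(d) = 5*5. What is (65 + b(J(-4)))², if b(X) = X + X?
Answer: 13225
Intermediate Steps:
J(d) = 25
b(X) = 2*X
(65 + b(J(-4)))² = (65 + 2*25)² = (65 + 50)² = 115² = 13225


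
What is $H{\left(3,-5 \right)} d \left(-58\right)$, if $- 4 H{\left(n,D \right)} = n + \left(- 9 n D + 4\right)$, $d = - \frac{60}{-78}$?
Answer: $\frac{20590}{13} \approx 1583.8$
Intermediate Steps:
$d = \frac{10}{13}$ ($d = \left(-60\right) \left(- \frac{1}{78}\right) = \frac{10}{13} \approx 0.76923$)
$H{\left(n,D \right)} = -1 - \frac{n}{4} + \frac{9 D n}{4}$ ($H{\left(n,D \right)} = - \frac{n + \left(- 9 n D + 4\right)}{4} = - \frac{n - \left(-4 + 9 D n\right)}{4} = - \frac{4 + n - 9 D n}{4} = -1 - \frac{n}{4} + \frac{9 D n}{4}$)
$H{\left(3,-5 \right)} d \left(-58\right) = \left(-1 - \frac{3}{4} + \frac{9}{4} \left(-5\right) 3\right) \frac{10}{13} \left(-58\right) = \left(-1 - \frac{3}{4} - \frac{135}{4}\right) \frac{10}{13} \left(-58\right) = \left(- \frac{71}{2}\right) \frac{10}{13} \left(-58\right) = \left(- \frac{355}{13}\right) \left(-58\right) = \frac{20590}{13}$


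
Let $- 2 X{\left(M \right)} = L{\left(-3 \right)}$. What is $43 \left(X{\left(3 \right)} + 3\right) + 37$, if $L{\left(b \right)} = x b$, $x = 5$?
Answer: $\frac{977}{2} \approx 488.5$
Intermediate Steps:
$L{\left(b \right)} = 5 b$
$X{\left(M \right)} = \frac{15}{2}$ ($X{\left(M \right)} = - \frac{5 \left(-3\right)}{2} = \left(- \frac{1}{2}\right) \left(-15\right) = \frac{15}{2}$)
$43 \left(X{\left(3 \right)} + 3\right) + 37 = 43 \left(\frac{15}{2} + 3\right) + 37 = 43 \cdot \frac{21}{2} + 37 = \frac{903}{2} + 37 = \frac{977}{2}$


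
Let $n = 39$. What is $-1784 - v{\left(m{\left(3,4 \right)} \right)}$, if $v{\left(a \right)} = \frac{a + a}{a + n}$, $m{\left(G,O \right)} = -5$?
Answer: $- \frac{30323}{17} \approx -1783.7$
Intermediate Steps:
$v{\left(a \right)} = \frac{2 a}{39 + a}$ ($v{\left(a \right)} = \frac{a + a}{a + 39} = \frac{2 a}{39 + a}$)
$-1784 - v{\left(m{\left(3,4 \right)} \right)} = -1784 - 2 \left(-5\right) \frac{1}{39 - 5} = -1784 - 2 \left(-5\right) \frac{1}{34} = -1784 - - \frac{5}{17} = -1784 + \frac{5}{17} = - \frac{30323}{17}$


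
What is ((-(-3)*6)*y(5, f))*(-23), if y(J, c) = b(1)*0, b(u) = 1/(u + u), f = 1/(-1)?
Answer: 0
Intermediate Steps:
f = -1
b(u) = 1/(2*u)
y(J, c) = 0 (y(J, c) = ((½)/1)*0 = ((½)*1)*0 = (½)*0 = 0)
((-(-3)*6)*y(5, f))*(-23) = (-(-3)*6*0)*(-23) = (-3*(-6)*0)*(-23) = (18*0)*(-23) = 0*(-23) = 0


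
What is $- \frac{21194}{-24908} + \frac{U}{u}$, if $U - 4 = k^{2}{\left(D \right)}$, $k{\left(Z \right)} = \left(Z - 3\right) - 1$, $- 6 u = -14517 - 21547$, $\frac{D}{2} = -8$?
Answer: $\frac{25772419}{28071316} \approx 0.91811$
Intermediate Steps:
$D = -16$ ($D = 2 \left(-8\right) = -16$)
$u = \frac{18032}{3}$ ($u = - \frac{-14517 - 21547}{6} = \left(- \frac{1}{6}\right) \left(-36064\right) = \frac{18032}{3} \approx 6010.7$)
$k{\left(Z \right)} = -4 + Z$ ($k{\left(Z \right)} = \left(-3 + Z\right) - 1 = -4 + Z$)
$U = 404$ ($U = 4 + \left(-4 - 16\right)^{2} = 4 + \left(-20\right)^{2} = 4 + 400 = 404$)
$- \frac{21194}{-24908} + \frac{U}{u} = - \frac{21194}{-24908} + \frac{404}{\frac{18032}{3}} = \left(-21194\right) \left(- \frac{1}{24908}\right) + 404 \cdot \frac{3}{18032} = \frac{10597}{12454} + \frac{303}{4508} = \frac{25772419}{28071316}$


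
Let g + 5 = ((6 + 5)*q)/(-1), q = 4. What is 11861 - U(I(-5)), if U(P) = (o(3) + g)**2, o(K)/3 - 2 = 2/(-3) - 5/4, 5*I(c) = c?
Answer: 151751/16 ≈ 9484.4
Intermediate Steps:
I(c) = c/5
o(K) = 1/4 (o(K) = 6 + 3*(2/(-3) - 5/4) = 6 + 3*(2*(-1/3) - 5*1/4) = 6 + 3*(-2/3 - 5/4) = 6 + 3*(-23/12) = 6 - 23/4 = 1/4)
g = -49 (g = -5 + ((6 + 5)*4)/(-1) = -5 + (11*4)*(-1) = -5 + 44*(-1) = -5 - 44 = -49)
U(P) = 38025/16 (U(P) = (1/4 - 49)**2 = (-195/4)**2 = 38025/16)
11861 - U(I(-5)) = 11861 - 1*38025/16 = 11861 - 38025/16 = 151751/16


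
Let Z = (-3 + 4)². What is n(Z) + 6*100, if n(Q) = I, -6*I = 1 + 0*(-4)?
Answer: 3599/6 ≈ 599.83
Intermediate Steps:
Z = 1 (Z = 1² = 1)
I = -⅙ (I = -(1 + 0*(-4))/6 = -(1 + 0)/6 = -⅙*1 = -⅙ ≈ -0.16667)
n(Q) = -⅙
n(Z) + 6*100 = -⅙ + 6*100 = -⅙ + 600 = 3599/6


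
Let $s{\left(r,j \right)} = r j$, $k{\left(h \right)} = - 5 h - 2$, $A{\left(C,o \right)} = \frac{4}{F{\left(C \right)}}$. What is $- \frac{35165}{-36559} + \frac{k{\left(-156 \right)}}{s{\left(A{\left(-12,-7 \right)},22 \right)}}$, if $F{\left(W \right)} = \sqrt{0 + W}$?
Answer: $\frac{35165}{36559} + \frac{389 i \sqrt{3}}{22} \approx 0.96187 + 30.626 i$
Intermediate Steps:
$F{\left(W \right)} = \sqrt{W}$
$A{\left(C,o \right)} = \frac{4}{\sqrt{C}}$
$k{\left(h \right)} = -2 - 5 h$
$s{\left(r,j \right)} = j r$
$- \frac{35165}{-36559} + \frac{k{\left(-156 \right)}}{s{\left(A{\left(-12,-7 \right)},22 \right)}} = - \frac{35165}{-36559} + \frac{-2 - -780}{22 \frac{4}{2 i \sqrt{3}}} = \left(-35165\right) \left(- \frac{1}{36559}\right) + \frac{-2 + 780}{22 \cdot 4 \left(- \frac{i \sqrt{3}}{6}\right)} = \frac{35165}{36559} + \frac{778}{22 \left(- \frac{2 i \sqrt{3}}{3}\right)} = \frac{35165}{36559} + \frac{778}{\left(- \frac{44}{3}\right) i \sqrt{3}} = \frac{35165}{36559} + 778 \frac{i \sqrt{3}}{44} = \frac{35165}{36559} + \frac{389 i \sqrt{3}}{22}$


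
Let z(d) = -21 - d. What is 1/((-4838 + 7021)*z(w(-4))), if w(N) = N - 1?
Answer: -1/34928 ≈ -2.8630e-5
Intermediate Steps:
w(N) = -1 + N
1/((-4838 + 7021)*z(w(-4))) = 1/((-4838 + 7021)*(-21 - (-1 - 4))) = 1/(2183*(-21 - 1*(-5))) = 1/(2183*(-21 + 5)) = (1/2183)/(-16) = (1/2183)*(-1/16) = -1/34928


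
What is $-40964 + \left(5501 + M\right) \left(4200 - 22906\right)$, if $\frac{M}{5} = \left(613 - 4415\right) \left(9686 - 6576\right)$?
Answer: $1105816353930$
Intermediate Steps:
$M = -59121100$ ($M = 5 \left(613 - 4415\right) \left(9686 - 6576\right) = 5 \left(\left(-3802\right) 3110\right) = 5 \left(-11824220\right) = -59121100$)
$-40964 + \left(5501 + M\right) \left(4200 - 22906\right) = -40964 + \left(5501 - 59121100\right) \left(4200 - 22906\right) = -40964 - -1105816394894 = -40964 + 1105816394894 = 1105816353930$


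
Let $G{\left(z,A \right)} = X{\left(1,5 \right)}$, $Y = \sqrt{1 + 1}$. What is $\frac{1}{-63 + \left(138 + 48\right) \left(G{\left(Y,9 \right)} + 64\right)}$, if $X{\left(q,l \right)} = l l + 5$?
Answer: $\frac{1}{17421} \approx 5.7402 \cdot 10^{-5}$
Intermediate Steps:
$X{\left(q,l \right)} = 5 + l^{2}$ ($X{\left(q,l \right)} = l^{2} + 5 = 5 + l^{2}$)
$Y = \sqrt{2} \approx 1.4142$
$G{\left(z,A \right)} = 30$ ($G{\left(z,A \right)} = 5 + 5^{2} = 5 + 25 = 30$)
$\frac{1}{-63 + \left(138 + 48\right) \left(G{\left(Y,9 \right)} + 64\right)} = \frac{1}{-63 + \left(138 + 48\right) \left(30 + 64\right)} = \frac{1}{-63 + 186 \cdot 94} = \frac{1}{-63 + 17484} = \frac{1}{17421}$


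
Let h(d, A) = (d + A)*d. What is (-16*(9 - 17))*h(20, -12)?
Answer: 20480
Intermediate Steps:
h(d, A) = d*(A + d) (h(d, A) = (A + d)*d = d*(A + d))
(-16*(9 - 17))*h(20, -12) = (-16*(9 - 17))*(20*(-12 + 20)) = (-16*(-8))*(20*8) = 128*160 = 20480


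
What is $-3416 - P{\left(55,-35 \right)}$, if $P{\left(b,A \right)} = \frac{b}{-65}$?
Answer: $- \frac{44397}{13} \approx -3415.2$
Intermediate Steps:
$P{\left(b,A \right)} = - \frac{b}{65}$ ($P{\left(b,A \right)} = b \left(- \frac{1}{65}\right) = - \frac{b}{65}$)
$-3416 - P{\left(55,-35 \right)} = -3416 - \left(- \frac{1}{65}\right) 55 = -3416 - - \frac{11}{13} = -3416 + \frac{11}{13} = - \frac{44397}{13}$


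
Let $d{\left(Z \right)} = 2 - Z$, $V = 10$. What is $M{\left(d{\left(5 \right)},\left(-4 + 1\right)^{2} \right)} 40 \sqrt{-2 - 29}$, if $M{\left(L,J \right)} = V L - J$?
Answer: $- 1560 i \sqrt{31} \approx - 8685.7 i$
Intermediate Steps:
$M{\left(L,J \right)} = - J + 10 L$ ($M{\left(L,J \right)} = 10 L - J = - J + 10 L$)
$M{\left(d{\left(5 \right)},\left(-4 + 1\right)^{2} \right)} 40 \sqrt{-2 - 29} = \left(- \left(-4 + 1\right)^{2} + 10 \left(2 - 5\right)\right) 40 \sqrt{-2 - 29} = \left(- \left(-3\right)^{2} + 10 \left(2 - 5\right)\right) 40 \sqrt{-31} = \left(\left(-1\right) 9 + 10 \left(-3\right)\right) 40 i \sqrt{31} = \left(-9 - 30\right) 40 i \sqrt{31} = \left(-39\right) 40 i \sqrt{31} = - 1560 i \sqrt{31}$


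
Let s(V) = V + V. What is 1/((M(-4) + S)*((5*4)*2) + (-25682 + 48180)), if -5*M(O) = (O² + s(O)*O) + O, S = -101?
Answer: 1/18106 ≈ 5.5230e-5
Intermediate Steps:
s(V) = 2*V
M(O) = -3*O²/5 - O/5 (M(O) = -((O² + (2*O)*O) + O)/5 = -((O² + 2*O²) + O)/5 = -(3*O² + O)/5 = -(O + 3*O²)/5 = -3*O²/5 - O/5)
1/((M(-4) + S)*((5*4)*2) + (-25682 + 48180)) = 1/((-⅕*(-4)*(1 + 3*(-4)) - 101)*((5*4)*2) + (-25682 + 48180)) = 1/((-⅕*(-4)*(1 - 12) - 101)*(20*2) + 22498) = 1/((-⅕*(-4)*(-11) - 101)*40 + 22498) = 1/((-44/5 - 101)*40 + 22498) = 1/(-549/5*40 + 22498) = 1/(-4392 + 22498) = 1/18106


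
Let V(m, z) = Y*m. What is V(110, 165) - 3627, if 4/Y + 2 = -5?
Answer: -25829/7 ≈ -3689.9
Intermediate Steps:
Y = -4/7 (Y = 4/(-2 - 5) = 4/(-7) = 4*(-1/7) = -4/7 ≈ -0.57143)
V(m, z) = -4*m/7
V(110, 165) - 3627 = -4/7*110 - 3627 = -440/7 - 3627 = -25829/7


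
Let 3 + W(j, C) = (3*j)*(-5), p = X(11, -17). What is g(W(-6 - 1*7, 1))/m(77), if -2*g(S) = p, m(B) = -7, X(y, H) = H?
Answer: -17/14 ≈ -1.2143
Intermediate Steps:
p = -17
W(j, C) = -3 - 15*j (W(j, C) = -3 + (3*j)*(-5) = -3 - 15*j)
g(S) = 17/2 (g(S) = -½*(-17) = 17/2)
g(W(-6 - 1*7, 1))/m(77) = (17/2)/(-7) = (17/2)*(-⅐) = -17/14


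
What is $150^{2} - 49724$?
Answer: $-27224$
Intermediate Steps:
$150^{2} - 49724 = 22500 - 49724 = -27224$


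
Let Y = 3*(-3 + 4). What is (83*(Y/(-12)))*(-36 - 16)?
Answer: 1079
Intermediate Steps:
Y = 3 (Y = 3*1 = 3)
(83*(Y/(-12)))*(-36 - 16) = (83*(3/(-12)))*(-36 - 16) = (83*(3*(-1/12)))*(-52) = (83*(-¼))*(-52) = -83/4*(-52) = 1079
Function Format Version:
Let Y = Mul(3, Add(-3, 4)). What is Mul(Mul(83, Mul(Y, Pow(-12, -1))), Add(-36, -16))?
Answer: 1079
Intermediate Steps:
Y = 3 (Y = Mul(3, 1) = 3)
Mul(Mul(83, Mul(Y, Pow(-12, -1))), Add(-36, -16)) = Mul(Mul(83, Mul(3, Pow(-12, -1))), Add(-36, -16)) = Mul(Mul(83, Mul(3, Rational(-1, 12))), -52) = Mul(Mul(83, Rational(-1, 4)), -52) = Mul(Rational(-83, 4), -52) = 1079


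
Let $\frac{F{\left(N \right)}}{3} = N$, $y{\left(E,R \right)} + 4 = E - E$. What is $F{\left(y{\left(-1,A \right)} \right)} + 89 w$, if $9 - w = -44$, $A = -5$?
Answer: $4705$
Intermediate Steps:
$w = 53$ ($w = 9 - -44 = 9 + 44 = 53$)
$y{\left(E,R \right)} = -4$ ($y{\left(E,R \right)} = -4 + \left(E - E\right) = -4 + 0 = -4$)
$F{\left(N \right)} = 3 N$
$F{\left(y{\left(-1,A \right)} \right)} + 89 w = 3 \left(-4\right) + 89 \cdot 53 = -12 + 4717 = 4705$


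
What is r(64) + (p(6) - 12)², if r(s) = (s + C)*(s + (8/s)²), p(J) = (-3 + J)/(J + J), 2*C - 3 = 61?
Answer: 100537/16 ≈ 6283.6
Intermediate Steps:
C = 32 (C = 3/2 + (½)*61 = 3/2 + 61/2 = 32)
p(J) = (-3 + J)/(2*J) (p(J) = (-3 + J)/((2*J)) = (-3 + J)*(1/(2*J)) = (-3 + J)/(2*J))
r(s) = (32 + s)*(s + 64/s²) (r(s) = (s + 32)*(s + (8/s)²) = (32 + s)*(s + 64/s²))
r(64) + (p(6) - 12)² = (2048 + 64*64 + 64³*(32 + 64))/64² + ((½)*(-3 + 6)/6 - 12)² = (2048 + 4096 + 262144*96)/4096 + ((½)*(⅙)*3 - 12)² = (2048 + 4096 + 25165824)/4096 + (¼ - 12)² = (1/4096)*25171968 + (-47/4)² = 12291/2 + 2209/16 = 100537/16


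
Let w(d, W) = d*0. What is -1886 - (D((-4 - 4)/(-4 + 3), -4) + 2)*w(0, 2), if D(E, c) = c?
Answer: -1886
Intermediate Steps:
w(d, W) = 0
-1886 - (D((-4 - 4)/(-4 + 3), -4) + 2)*w(0, 2) = -1886 - (-4 + 2)*0 = -1886 - (-2)*0 = -1886 - 1*0 = -1886 + 0 = -1886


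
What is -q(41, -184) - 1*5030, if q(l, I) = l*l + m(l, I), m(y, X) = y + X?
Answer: -6568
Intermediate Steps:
m(y, X) = X + y
q(l, I) = I + l + l² (q(l, I) = l*l + (I + l) = l² + (I + l) = I + l + l²)
-q(41, -184) - 1*5030 = -(-184 + 41 + 41²) - 1*5030 = -(-184 + 41 + 1681) - 5030 = -1*1538 - 5030 = -1538 - 5030 = -6568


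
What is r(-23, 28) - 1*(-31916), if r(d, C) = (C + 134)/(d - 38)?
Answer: 1946714/61 ≈ 31913.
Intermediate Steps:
r(d, C) = (134 + C)/(-38 + d)
r(-23, 28) - 1*(-31916) = (134 + 28)/(-38 - 23) - 1*(-31916) = 162/(-61) + 31916 = -1/61*162 + 31916 = -162/61 + 31916 = 1946714/61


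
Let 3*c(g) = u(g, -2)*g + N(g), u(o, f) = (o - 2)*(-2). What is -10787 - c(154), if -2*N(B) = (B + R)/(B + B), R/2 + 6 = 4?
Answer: 4452215/924 ≈ 4818.4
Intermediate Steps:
R = -4 (R = -12 + 2*4 = -12 + 8 = -4)
u(o, f) = 4 - 2*o (u(o, f) = (-2 + o)*(-2) = 4 - 2*o)
N(B) = -(-4 + B)/(4*B) (N(B) = -(B - 4)/(2*(B + B)) = -(-4 + B)/(2*(2*B)) = -(-4 + B)*1/(2*B)/2 = -(-4 + B)/(4*B))
c(g) = g*(4 - 2*g)/3 + (4 - g)/(12*g) (c(g) = ((4 - 2*g)*g + (4 - g)/(4*g))/3 = (g*(4 - 2*g) + (4 - g)/(4*g))/3 = g*(4 - 2*g)/3 + (4 - g)/(12*g))
-10787 - c(154) = -10787 - (4 - 1*154 + 8*154²*(2 - 1*154))/(12*154) = -10787 - (4 - 154 + 8*23716*(2 - 154))/(12*154) = -10787 - (4 - 154 + 8*23716*(-152))/(12*154) = -10787 - (4 - 154 - 28838656)/(12*154) = -10787 - (-28838806)/(12*154) = -10787 - 1*(-14419403/924) = -10787 + 14419403/924 = 4452215/924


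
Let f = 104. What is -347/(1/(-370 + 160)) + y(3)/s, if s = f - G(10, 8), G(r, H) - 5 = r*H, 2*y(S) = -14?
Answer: 1384523/19 ≈ 72870.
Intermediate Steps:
y(S) = -7 (y(S) = (½)*(-14) = -7)
G(r, H) = 5 + H*r (G(r, H) = 5 + r*H = 5 + H*r)
s = 19 (s = 104 - (5 + 8*10) = 104 - (5 + 80) = 104 - 1*85 = 104 - 85 = 19)
-347/(1/(-370 + 160)) + y(3)/s = -347/(1/(-370 + 160)) - 7/19 = -347/(1/(-210)) - 7*1/19 = -347/(-1/210) - 7/19 = -347*(-210) - 7/19 = 72870 - 7/19 = 1384523/19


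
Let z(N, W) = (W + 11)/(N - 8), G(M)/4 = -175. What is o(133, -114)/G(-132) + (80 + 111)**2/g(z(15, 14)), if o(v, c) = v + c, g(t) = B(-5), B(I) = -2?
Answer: -12768369/700 ≈ -18241.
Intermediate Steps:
G(M) = -700 (G(M) = 4*(-175) = -700)
z(N, W) = (11 + W)/(-8 + N)
g(t) = -2
o(v, c) = c + v
o(133, -114)/G(-132) + (80 + 111)**2/g(z(15, 14)) = (-114 + 133)/(-700) + (80 + 111)**2/(-2) = 19*(-1/700) + 191**2*(-1/2) = -19/700 + 36481*(-1/2) = -19/700 - 36481/2 = -12768369/700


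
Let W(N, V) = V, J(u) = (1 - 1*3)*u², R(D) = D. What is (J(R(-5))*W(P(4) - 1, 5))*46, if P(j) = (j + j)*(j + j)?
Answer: -11500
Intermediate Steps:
J(u) = -2*u² (J(u) = (1 - 3)*u² = -2*u²)
P(j) = 4*j² (P(j) = (2*j)*(2*j) = 4*j²)
(J(R(-5))*W(P(4) - 1, 5))*46 = (-2*(-5)²*5)*46 = (-2*25*5)*46 = -50*5*46 = -250*46 = -11500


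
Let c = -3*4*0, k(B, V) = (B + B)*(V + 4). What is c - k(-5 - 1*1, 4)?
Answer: 96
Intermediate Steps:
k(B, V) = 2*B*(4 + V) (k(B, V) = (2*B)*(4 + V) = 2*B*(4 + V))
c = 0 (c = -12*0 = 0)
c - k(-5 - 1*1, 4) = 0 - 2*(-5 - 1*1)*(4 + 4) = 0 - 2*(-5 - 1)*8 = 0 - 2*(-6)*8 = 0 - 1*(-96) = 0 + 96 = 96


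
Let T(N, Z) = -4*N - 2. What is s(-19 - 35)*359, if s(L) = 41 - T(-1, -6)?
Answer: 14001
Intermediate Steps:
T(N, Z) = -2 - 4*N
s(L) = 39 (s(L) = 41 - (-2 - 4*(-1)) = 41 - (-2 + 4) = 41 - 1*2 = 41 - 2 = 39)
s(-19 - 35)*359 = 39*359 = 14001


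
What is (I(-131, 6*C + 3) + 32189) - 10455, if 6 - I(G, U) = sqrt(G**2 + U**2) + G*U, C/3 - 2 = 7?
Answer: 43355 - sqrt(44386) ≈ 43144.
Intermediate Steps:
C = 27 (C = 6 + 3*7 = 6 + 21 = 27)
I(G, U) = 6 - sqrt(G**2 + U**2) - G*U (I(G, U) = 6 - (sqrt(G**2 + U**2) + G*U) = 6 + (-sqrt(G**2 + U**2) - G*U) = 6 - sqrt(G**2 + U**2) - G*U)
(I(-131, 6*C + 3) + 32189) - 10455 = ((6 - sqrt((-131)**2 + (6*27 + 3)**2) - 1*(-131)*(6*27 + 3)) + 32189) - 10455 = ((6 - sqrt(17161 + (162 + 3)**2) - 1*(-131)*(162 + 3)) + 32189) - 10455 = ((6 - sqrt(17161 + 165**2) - 1*(-131)*165) + 32189) - 10455 = ((6 - sqrt(17161 + 27225) + 21615) + 32189) - 10455 = ((6 - sqrt(44386) + 21615) + 32189) - 10455 = ((21621 - sqrt(44386)) + 32189) - 10455 = (53810 - sqrt(44386)) - 10455 = 43355 - sqrt(44386)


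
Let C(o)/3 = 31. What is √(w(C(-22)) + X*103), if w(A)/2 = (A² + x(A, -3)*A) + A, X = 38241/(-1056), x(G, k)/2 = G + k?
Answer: √365780514/88 ≈ 217.33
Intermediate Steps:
C(o) = 93 (C(o) = 3*31 = 93)
x(G, k) = 2*G + 2*k (x(G, k) = 2*(G + k) = 2*G + 2*k)
X = -12747/352 (X = 38241*(-1/1056) = -12747/352 ≈ -36.213)
w(A) = 2*A + 2*A² + 2*A*(-6 + 2*A) (w(A) = 2*((A² + (2*A + 2*(-3))*A) + A) = 2*((A² + (2*A - 6)*A) + A) = 2*((A² + (-6 + 2*A)*A) + A) = 2*((A² + A*(-6 + 2*A)) + A) = 2*(A + A² + A*(-6 + 2*A)) = 2*A + 2*A² + 2*A*(-6 + 2*A))
√(w(C(-22)) + X*103) = √(2*93*(-5 + 3*93) - 12747/352*103) = √(2*93*(-5 + 279) - 1312941/352) = √(2*93*274 - 1312941/352) = √(50964 - 1312941/352) = √(16626387/352) = √365780514/88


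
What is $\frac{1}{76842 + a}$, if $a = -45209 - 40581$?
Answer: $- \frac{1}{8948} \approx -0.00011176$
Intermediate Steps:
$a = -85790$ ($a = -45209 - 40581 = -85790$)
$\frac{1}{76842 + a} = \frac{1}{76842 - 85790} = \frac{1}{-8948} = - \frac{1}{8948}$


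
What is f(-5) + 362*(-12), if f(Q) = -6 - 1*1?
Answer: -4351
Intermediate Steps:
f(Q) = -7 (f(Q) = -6 - 1 = -7)
f(-5) + 362*(-12) = -7 + 362*(-12) = -7 - 4344 = -4351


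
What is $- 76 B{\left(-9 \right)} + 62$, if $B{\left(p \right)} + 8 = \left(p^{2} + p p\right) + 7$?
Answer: $-12174$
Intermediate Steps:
$B{\left(p \right)} = -1 + 2 p^{2}$ ($B{\left(p \right)} = -8 + \left(\left(p^{2} + p p\right) + 7\right) = -8 + \left(\left(p^{2} + p^{2}\right) + 7\right) = -8 + \left(2 p^{2} + 7\right) = -8 + \left(7 + 2 p^{2}\right) = -1 + 2 p^{2}$)
$- 76 B{\left(-9 \right)} + 62 = - 76 \left(-1 + 2 \left(-9\right)^{2}\right) + 62 = - 76 \left(-1 + 2 \cdot 81\right) + 62 = - 76 \left(-1 + 162\right) + 62 = \left(-76\right) 161 + 62 = -12236 + 62 = -12174$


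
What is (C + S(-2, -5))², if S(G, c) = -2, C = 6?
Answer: 16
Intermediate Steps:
(C + S(-2, -5))² = (6 - 2)² = 4² = 16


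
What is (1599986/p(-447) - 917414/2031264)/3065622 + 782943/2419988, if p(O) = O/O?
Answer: 1592549852548071433/1883684660246510688 ≈ 0.84544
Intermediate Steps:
p(O) = 1
(1599986/p(-447) - 917414/2031264)/3065622 + 782943/2419988 = (1599986/1 - 917414/2031264)/3065622 + 782943/2419988 = (1599986*1 - 917414*1/2031264)*(1/3065622) + 782943*(1/2419988) = (1599986 - 458707/1015632)*(1/3065622) + 782943/2419988 = (1624996522445/1015632)*(1/3065622) + 782943/2419988 = 1624996522445/3113543803104 + 782943/2419988 = 1592549852548071433/1883684660246510688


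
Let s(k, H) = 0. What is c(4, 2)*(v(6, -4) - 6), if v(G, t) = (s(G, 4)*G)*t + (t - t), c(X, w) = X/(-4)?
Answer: 6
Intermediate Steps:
c(X, w) = -X/4 (c(X, w) = X*(-1/4) = -X/4)
v(G, t) = 0 (v(G, t) = (0*G)*t + (t - t) = 0*t + 0 = 0 + 0 = 0)
c(4, 2)*(v(6, -4) - 6) = (-1/4*4)*(0 - 6) = -1*(-6) = 6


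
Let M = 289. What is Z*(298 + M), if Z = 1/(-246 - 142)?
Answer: -587/388 ≈ -1.5129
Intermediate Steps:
Z = -1/388 (Z = 1/(-388) = -1/388 ≈ -0.0025773)
Z*(298 + M) = -(298 + 289)/388 = -1/388*587 = -587/388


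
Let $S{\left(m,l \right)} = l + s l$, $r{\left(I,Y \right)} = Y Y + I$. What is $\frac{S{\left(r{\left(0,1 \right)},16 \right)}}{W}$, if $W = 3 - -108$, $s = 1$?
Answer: $\frac{32}{111} \approx 0.28829$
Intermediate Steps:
$r{\left(I,Y \right)} = I + Y^{2}$ ($r{\left(I,Y \right)} = Y^{2} + I = I + Y^{2}$)
$W = 111$ ($W = 3 + 108 = 111$)
$S{\left(m,l \right)} = 2 l$ ($S{\left(m,l \right)} = l + 1 l = l + l = 2 l$)
$\frac{S{\left(r{\left(0,1 \right)},16 \right)}}{W} = \frac{2 \cdot 16}{111} = 32 \cdot \frac{1}{111} = \frac{32}{111}$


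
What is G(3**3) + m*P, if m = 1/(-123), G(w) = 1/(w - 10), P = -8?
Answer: 259/2091 ≈ 0.12386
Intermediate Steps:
G(w) = 1/(-10 + w)
m = -1/123 ≈ -0.0081301
G(3**3) + m*P = 1/(-10 + 3**3) - 1/123*(-8) = 1/(-10 + 27) + 8/123 = 1/17 + 8/123 = 259/2091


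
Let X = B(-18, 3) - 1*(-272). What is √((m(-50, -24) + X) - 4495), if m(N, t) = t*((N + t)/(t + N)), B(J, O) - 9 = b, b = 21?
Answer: I*√4217 ≈ 64.938*I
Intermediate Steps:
B(J, O) = 30 (B(J, O) = 9 + 21 = 30)
X = 302 (X = 30 - 1*(-272) = 30 + 272 = 302)
m(N, t) = t (m(N, t) = t*((N + t)/(N + t)) = t*1 = t)
√((m(-50, -24) + X) - 4495) = √((-24 + 302) - 4495) = √(278 - 4495) = √(-4217) = I*√4217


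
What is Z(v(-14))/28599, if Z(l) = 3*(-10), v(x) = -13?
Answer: -10/9533 ≈ -0.0010490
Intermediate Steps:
Z(l) = -30
Z(v(-14))/28599 = -30/28599 = -30*1/28599 = -10/9533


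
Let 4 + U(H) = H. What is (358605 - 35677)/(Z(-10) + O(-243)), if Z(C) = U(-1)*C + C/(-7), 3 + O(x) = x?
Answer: -1130248/681 ≈ -1659.7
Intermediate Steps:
U(H) = -4 + H
O(x) = -3 + x
Z(C) = -36*C/7 (Z(C) = (-4 - 1)*C + C/(-7) = -5*C + C*(-⅐) = -5*C - C/7 = -36*C/7)
(358605 - 35677)/(Z(-10) + O(-243)) = (358605 - 35677)/(-36/7*(-10) + (-3 - 243)) = 322928/(360/7 - 246) = 322928/(-1362/7) = 322928*(-7/1362) = -1130248/681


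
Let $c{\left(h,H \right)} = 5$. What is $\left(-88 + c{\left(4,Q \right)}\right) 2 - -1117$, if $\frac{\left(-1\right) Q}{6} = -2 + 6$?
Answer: $951$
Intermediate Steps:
$Q = -24$ ($Q = - 6 \left(-2 + 6\right) = \left(-6\right) 4 = -24$)
$\left(-88 + c{\left(4,Q \right)}\right) 2 - -1117 = \left(-88 + 5\right) 2 - -1117 = \left(-83\right) 2 + 1117 = -166 + 1117 = 951$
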